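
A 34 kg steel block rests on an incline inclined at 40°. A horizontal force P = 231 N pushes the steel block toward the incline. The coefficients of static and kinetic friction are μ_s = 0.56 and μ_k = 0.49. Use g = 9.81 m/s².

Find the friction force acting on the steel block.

f ≈ 37.4 N (up the incline)

The horizontal push has a component P sin θ into the surface, so N = m g cos θ + P sin θ = 255.5 + 148.5 = 404 N.
Parallel to the incline: P cos θ − m g sin θ = 177 − 214.4 = -37.44 N; the friction needed to balance this is 37.44 N acting up the slope.
The limit of static friction is μ_s N = 226.2 N.
|f_req| = 37.44 ≤ 226.2 N → the steel block is in equilibrium; friction equals the required value.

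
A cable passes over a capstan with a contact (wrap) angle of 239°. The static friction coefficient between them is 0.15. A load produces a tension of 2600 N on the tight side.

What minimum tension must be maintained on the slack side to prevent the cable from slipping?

Capstan equation at impending slip: T_tight/T_slack = e^{μβ}.
β = 239° = 4.171 rad; e^{μβ} = e^{0.15×4.171} = 1.87.
T_slack = T_tight / e^{μβ} = 2600 / 1.87 = 1390 N.

T_min ≈ 1390 N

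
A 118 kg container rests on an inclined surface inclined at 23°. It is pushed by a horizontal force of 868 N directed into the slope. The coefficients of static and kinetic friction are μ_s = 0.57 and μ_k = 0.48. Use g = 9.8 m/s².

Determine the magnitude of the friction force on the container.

f ≈ 347 N (down the incline)

Normal direction: N = m g cos θ + P sin θ = 1404 N.
Along the incline, the net driving force (taking up-slope positive) is P cos θ − m g sin θ = 799 − 451.8 = 347.2 N, so equilibrium requires friction f = -347.2 N (down-slope).
Maximum static friction: μ_s N = 0.57 × 1404 = 800.1 N.
|f_req| = 347.2 ≤ 800.1 N → the container is in equilibrium; friction equals the required value.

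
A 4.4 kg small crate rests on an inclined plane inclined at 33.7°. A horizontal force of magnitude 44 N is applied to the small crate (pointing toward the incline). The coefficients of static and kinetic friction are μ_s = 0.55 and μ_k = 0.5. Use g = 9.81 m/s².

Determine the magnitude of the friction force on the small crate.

f ≈ 12.7 N (down the incline)

Normal direction: N = m g cos θ + P sin θ = 60.32 N.
Parallel to the incline: P cos θ − m g sin θ = 36.61 − 23.95 = 12.66 N; the friction needed to balance this is 12.66 N acting down the slope.
Maximum static friction: μ_s N = 0.55 × 60.32 = 33.18 N.
Since 12.66 N is within the 33.18 N limit, the small crate stays put and friction is exactly 12.7 N.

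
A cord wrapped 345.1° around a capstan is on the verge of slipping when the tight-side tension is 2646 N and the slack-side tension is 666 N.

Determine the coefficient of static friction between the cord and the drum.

T₂/T₁ = e^{μβ} → μ = ln(T₂/T₁)/β.
β = 345.1° = 6.023 rad.
μ = ln(2646/666)/6.023 = ln(3.973)/6.023 = 0.229.

μ ≈ 0.229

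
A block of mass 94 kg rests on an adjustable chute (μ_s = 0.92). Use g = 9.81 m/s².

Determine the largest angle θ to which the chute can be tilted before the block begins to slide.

At the slip threshold, m g sin θ = μ_s · m g cos θ, so tan θ = μ_s.
θ_max = arctan(0.92) = 42.6°.

θ_max ≈ 42.6°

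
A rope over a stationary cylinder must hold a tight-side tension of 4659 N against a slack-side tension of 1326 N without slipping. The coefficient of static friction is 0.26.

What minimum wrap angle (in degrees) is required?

T₂/T₁ = e^{μβ} → β = ln(T₂/T₁)/μ.
β = ln(4659/1326)/0.26 = 1.257/0.26 = 4.833 rad.
In degrees: β = 4.833 × 180/π = 277°.

β_min ≈ 277°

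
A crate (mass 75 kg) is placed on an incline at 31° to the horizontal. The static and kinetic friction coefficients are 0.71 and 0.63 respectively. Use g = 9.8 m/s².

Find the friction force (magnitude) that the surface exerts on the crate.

The normal reaction is N = m g cos θ = 630 N.
Along the slope the weight component is m g sin θ = 378.6 N; friction must supply exactly this, acting up-slope.
The static-friction ceiling is μ_s N = 0.71 × 630 = 447.3 N.
Since |378.6| ≤ 447.3 N, no slip — friction simply equals what equilibrium demands.

f ≈ 379 N (up the incline)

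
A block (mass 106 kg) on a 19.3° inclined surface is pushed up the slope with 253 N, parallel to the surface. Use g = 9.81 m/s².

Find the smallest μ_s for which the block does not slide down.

N = m g cos θ = 981.4 N.
Friction must make up the shortfall along the incline: f = m g sin θ − P = 343.7 − 253 = 90.69 N.
At the threshold f = μ_s N, so μ_s,min = 90.69/981.4 = 0.0924.

μ_s,min ≈ 0.0924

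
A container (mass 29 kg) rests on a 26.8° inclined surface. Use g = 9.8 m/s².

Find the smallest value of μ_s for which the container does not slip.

At the slip threshold m g sin θ = μ_s m g cos θ, so μ_s,min = tan θ.
μ_s,min = tan 26.8° = 0.505.

μ_s,min ≈ 0.505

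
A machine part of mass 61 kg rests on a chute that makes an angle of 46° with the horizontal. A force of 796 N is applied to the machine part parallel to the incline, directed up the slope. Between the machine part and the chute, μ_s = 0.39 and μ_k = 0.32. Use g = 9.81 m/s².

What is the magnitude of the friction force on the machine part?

f ≈ 133 N (down the incline)

The normal reaction is N = m g cos θ = 415.7 N.
For equilibrium along the incline the friction force must supply f = m g sin θ − P = 430.5 − 796 = -365.5 N (positive meaning up-slope).
The static-friction ceiling is μ_s N = 0.39 × 415.7 = 162.1 N.
Since |-365.5| > 162.1 N, static friction cannot hold it; the machine part slides up the incline and kinetic friction applies: f = μ_k N = 0.32 × 415.7 = 133 N.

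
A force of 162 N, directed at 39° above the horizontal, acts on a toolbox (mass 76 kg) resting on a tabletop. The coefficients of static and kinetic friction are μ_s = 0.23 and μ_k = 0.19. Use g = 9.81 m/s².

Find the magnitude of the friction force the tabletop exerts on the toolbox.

f ≈ 126 N

N = m g − P sin α = 745.6 − 162×sin 39° = 643.6 N.
Horizontally, friction must balance P cos α = 125.9 N.
The static-friction limit is μ_s N = 148 N.
125.9 ≤ 148 N → static; friction equals the required 126 N.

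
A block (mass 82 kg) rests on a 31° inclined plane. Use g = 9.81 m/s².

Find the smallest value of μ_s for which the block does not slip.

At the slip threshold m g sin θ = μ_s m g cos θ, so μ_s,min = tan θ.
μ_s,min = tan 31° = 0.601.

μ_s,min ≈ 0.601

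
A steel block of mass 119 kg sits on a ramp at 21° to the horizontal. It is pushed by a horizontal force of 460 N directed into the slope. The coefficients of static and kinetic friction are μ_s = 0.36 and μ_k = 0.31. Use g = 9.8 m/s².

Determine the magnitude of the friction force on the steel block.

f ≈ 11.5 N (down the incline)

Normal direction: N = m g cos θ + P sin θ = 1254 N.
Parallel to the incline: P cos θ − m g sin θ = 429.4 − 417.9 = 11.52 N; the friction needed to balance this is 11.52 N acting down the slope.
Maximum static friction: μ_s N = 0.36 × 1254 = 451.3 N.
Since 11.52 N is within the 451.3 N limit, the steel block stays put and friction is exactly 11.5 N.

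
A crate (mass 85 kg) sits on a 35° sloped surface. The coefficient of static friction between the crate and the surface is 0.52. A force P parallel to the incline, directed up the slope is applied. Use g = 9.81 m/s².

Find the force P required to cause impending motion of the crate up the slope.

P ≈ 833 N

At impending motion up the slope, friction acts down-slope at its limit: f = μ_s N.
P is parallel to the surface, so N = m g cos θ = 683 N.
Along the incline: P = m g sin θ + μ_s N = 478 + 0.52×683 = 833 N.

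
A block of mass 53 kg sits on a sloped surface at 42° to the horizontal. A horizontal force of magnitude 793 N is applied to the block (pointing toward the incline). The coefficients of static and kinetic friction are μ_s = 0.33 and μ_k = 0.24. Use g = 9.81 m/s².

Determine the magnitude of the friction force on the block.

f ≈ 241 N (down the incline)

The horizontal push has a component P sin θ into the surface, so N = m g cos θ + P sin θ = 386.4 + 530.6 = 917 N.
Parallel to the incline: P cos θ − m g sin θ = 589.3 − 347.9 = 241.4 N; the friction needed to balance this is 241.4 N acting down the slope.
The limit of static friction is μ_s N = 302.6 N.
Since 241.4 N is within the 302.6 N limit, the block stays put and friction is exactly 241 N.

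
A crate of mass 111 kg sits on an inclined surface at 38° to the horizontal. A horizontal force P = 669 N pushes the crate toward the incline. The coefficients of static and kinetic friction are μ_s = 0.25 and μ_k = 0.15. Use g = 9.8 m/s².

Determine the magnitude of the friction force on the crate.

f ≈ 143 N (up the incline)

Normal direction: N = m g cos θ + P sin θ = 1269 N.
Parallel to the incline: P cos θ − m g sin θ = 527.2 − 669.7 = -142.5 N; the friction needed to balance this is 142.5 N acting up the slope.
Maximum static friction: μ_s N = 0.25 × 1269 = 317.3 N.
Since 142.5 N is within the 317.3 N limit, the crate stays put and friction is exactly 143 N.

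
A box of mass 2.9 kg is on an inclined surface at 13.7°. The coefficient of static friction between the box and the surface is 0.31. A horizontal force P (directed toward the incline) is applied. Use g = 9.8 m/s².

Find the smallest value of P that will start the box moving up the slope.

At impending motion up the slope, friction acts down-slope at its limit: f = μ_s N.
Perpendicular to the incline: N = m g cos θ + P sin θ.
Along the incline: P cos θ = m g sin θ + μ_s N = m g sin θ + μ_s (m g cos θ + P sin θ).
Solving, P (cos θ − μ_s sin θ) = m g (sin θ + μ_s cos θ), so P = 2.9×9.8×(sin 13.7° + 0.31 cos 13.7°)/(cos 13.7° − 0.31 sin 13.7°) = 28.4×0.538/0.8981 = 17 N.

P ≈ 17 N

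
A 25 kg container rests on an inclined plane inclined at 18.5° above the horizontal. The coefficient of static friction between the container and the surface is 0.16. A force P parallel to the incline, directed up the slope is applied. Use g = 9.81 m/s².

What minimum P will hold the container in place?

The container tends to slide down (tan θ > μ_s), so at the point of impending slip friction acts up-slope at its limit: f = μ_s N.
P is parallel to the surface, so N = m g cos θ = 233 N.
Along the incline: P + μ_s N = m g sin θ, so P = 77.8 − 0.16×233 = 40.6 N.

P_min ≈ 40.6 N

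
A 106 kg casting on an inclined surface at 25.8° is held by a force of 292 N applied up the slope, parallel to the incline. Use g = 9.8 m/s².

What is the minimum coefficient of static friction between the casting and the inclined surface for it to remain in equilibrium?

μ_s,min ≈ 0.171

N = m g cos θ = 935.3 N.
Friction must make up the shortfall along the incline: f = m g sin θ − P = 452.1 − 292 = 160.1 N.
At the threshold f = μ_s N, so μ_s,min = 160.1/935.3 = 0.171.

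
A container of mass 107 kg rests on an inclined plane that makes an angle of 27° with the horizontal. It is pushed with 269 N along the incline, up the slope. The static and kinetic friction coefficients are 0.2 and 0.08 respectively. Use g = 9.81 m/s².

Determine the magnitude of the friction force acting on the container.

f ≈ 74.8 N (up the incline)

Perpendicular to the surface, N = m g cos θ = 107·9.81·cos 27° = 935.3 N.
The friction needed for equilibrium is m g sin θ − P = 476.5 − 269 = 207.5 N, measured positive up-slope.
The static-friction ceiling is μ_s N = 0.2 × 935.3 = 187.1 N.
Since |207.5| > 187.1 N, static friction cannot hold it; the container slides down the incline and kinetic friction applies: f = μ_k N = 0.08 × 935.3 = 74.8 N.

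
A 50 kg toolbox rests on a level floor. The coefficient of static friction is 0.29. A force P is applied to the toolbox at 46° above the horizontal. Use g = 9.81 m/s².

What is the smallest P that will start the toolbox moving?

N = m g − P sin α (the pull lifts the toolbox).
At impending slip, P cos α = μ_s N = μ_s (m g − P sin α).
Solving: P (cos α + μ_s sin α) = μ_s m g → P = 0.29×490/(cos 46° + 0.29 sin 46°) = 142/0.9033 = 157 N.

P ≈ 157 N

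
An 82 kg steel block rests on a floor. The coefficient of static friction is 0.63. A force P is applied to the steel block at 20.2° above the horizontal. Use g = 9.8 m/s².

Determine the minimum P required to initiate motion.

N = m g − P sin α (the pull lifts the steel block).
At impending slip, P cos α = μ_s N = μ_s (m g − P sin α).
Solving: P (cos α + μ_s sin α) = μ_s m g → P = 0.63×804/(cos 20.2° + 0.63 sin 20.2°) = 506/1.156 = 438 N.

P ≈ 438 N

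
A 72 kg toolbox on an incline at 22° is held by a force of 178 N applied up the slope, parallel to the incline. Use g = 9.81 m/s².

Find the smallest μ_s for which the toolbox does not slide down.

μ_s,min ≈ 0.132

N = m g cos θ = 654.9 N.
Friction must make up the shortfall along the incline: f = m g sin θ − P = 264.6 − 178 = 86.59 N.
At the threshold f = μ_s N, so μ_s,min = 86.59/654.9 = 0.132.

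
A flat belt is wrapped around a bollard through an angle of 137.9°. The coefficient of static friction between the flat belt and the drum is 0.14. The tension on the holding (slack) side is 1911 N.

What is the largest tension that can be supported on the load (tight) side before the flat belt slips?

At impending slip the capstan equation gives T₂/T₁ = e^{μβ} with β in radians.
β = 137.9° × π/180 = 2.407 rad.
e^{μβ} = e^{0.14×2.407} = 1.401.
T₂ = T₁ · e^{μβ} = 1911 × 1.401 = 2680 N.

T_max ≈ 2680 N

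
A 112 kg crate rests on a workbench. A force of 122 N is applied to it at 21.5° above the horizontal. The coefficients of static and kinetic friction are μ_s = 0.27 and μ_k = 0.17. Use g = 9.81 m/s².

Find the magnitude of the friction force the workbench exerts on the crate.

f ≈ 114 N

N = m g − P sin α = 1099 − 122×sin 21.5° = 1054 N.
For equilibrium, f = P cos α = 122×cos 21.5° = 113.5 N.
μ_s N = 0.27 × 1054 = 284.6 N.
Since 113.5 N does not exceed the limit, the crate stays at rest and f = 114 N.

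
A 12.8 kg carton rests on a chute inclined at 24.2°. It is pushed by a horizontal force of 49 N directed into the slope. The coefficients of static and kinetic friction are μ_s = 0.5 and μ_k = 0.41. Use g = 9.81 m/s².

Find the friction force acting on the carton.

The horizontal push has a component P sin θ into the surface, so N = m g cos θ + P sin θ = 114.5 + 20.09 = 134.6 N.
Parallel to the incline: P cos θ − m g sin θ = 44.69 − 51.47 = -6.779 N; the friction needed to balance this is 6.779 N acting up the slope.
The limit of static friction is μ_s N = 67.31 N.
|f_req| = 6.779 ≤ 67.31 N → the carton is in equilibrium; friction equals the required value.

f ≈ 6.78 N (up the incline)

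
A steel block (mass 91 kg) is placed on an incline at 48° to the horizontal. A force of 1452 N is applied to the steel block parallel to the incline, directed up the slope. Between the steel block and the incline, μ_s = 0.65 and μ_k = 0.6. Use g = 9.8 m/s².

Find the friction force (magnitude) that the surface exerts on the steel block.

f ≈ 358 N (down the incline)

Perpendicular to the surface, N = m g cos θ = 91·9.8·cos 48° = 596.7 N.
The friction needed for equilibrium is m g sin θ − P = 662.7 − 1452 = -789.3 N, measured positive up-slope.
The static-friction ceiling is μ_s N = 0.65 × 596.7 = 387.9 N.
Since |-789.3| > 387.9 N, static friction cannot hold it; the steel block slides up the incline and kinetic friction applies: f = μ_k N = 0.6 × 596.7 = 358 N.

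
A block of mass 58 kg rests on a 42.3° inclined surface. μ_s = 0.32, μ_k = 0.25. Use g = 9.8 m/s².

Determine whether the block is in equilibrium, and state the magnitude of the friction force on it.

N = m g cos θ = 420 N.
Down-slope weight component: m g sin θ = 383 N.
μ_s N = 135 N.
383 > 135 N, so it slides; kinetic friction f = μ_k N = 0.25×420 = 105 N.

f ≈ 105 N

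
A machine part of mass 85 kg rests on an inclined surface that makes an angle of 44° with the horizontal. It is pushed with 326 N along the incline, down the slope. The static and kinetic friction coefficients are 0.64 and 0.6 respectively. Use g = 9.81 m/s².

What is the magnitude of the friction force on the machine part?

f ≈ 360 N (up the incline)

The normal reaction is N = m g cos θ = 599.8 N.
The friction needed for equilibrium is m g sin θ + P = 579.2 + 326 = 905.2 N, measured positive up-slope.
Static friction can supply at most μ_s N = 383.9 N.
Since |905.2| > 383.9 N, static friction cannot hold it; the machine part slides down the incline and kinetic friction applies: f = μ_k N = 0.6 × 599.8 = 360 N.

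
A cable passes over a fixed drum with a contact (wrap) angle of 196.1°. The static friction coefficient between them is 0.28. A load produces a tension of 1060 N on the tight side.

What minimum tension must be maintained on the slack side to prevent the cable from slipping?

Capstan equation at impending slip: T_tight/T_slack = e^{μβ}.
β = 196.1° = 3.423 rad; e^{μβ} = e^{0.28×3.423} = 2.607.
T_slack = T_tight / e^{μβ} = 1060 / 2.607 = 407 N.

T_min ≈ 407 N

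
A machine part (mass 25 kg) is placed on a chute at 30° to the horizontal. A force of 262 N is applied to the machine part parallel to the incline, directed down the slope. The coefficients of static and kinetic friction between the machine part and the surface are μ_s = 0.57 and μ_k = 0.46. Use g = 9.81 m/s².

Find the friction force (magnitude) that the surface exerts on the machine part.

Perpendicular to the surface, N = m g cos θ = 25·9.81·cos 30° = 212.4 N.
For equilibrium along the incline the friction force must supply f = m g sin θ + P = 122.6 + 262 = 384.6 N (positive meaning up-slope).
Maximum static friction available: μ_s N = 0.57 × 212.4 = 121.1 N.
|384.6| exceeds 121.1 N, so the machine part slips down-slope; friction is kinetic, f = μ_k N = 0.46×212.4 = 97.7 N.

f ≈ 97.7 N (up the incline)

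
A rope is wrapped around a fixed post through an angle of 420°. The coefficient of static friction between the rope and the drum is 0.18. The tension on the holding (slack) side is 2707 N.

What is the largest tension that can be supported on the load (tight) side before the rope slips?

At impending slip the capstan equation gives T₂/T₁ = e^{μβ} with β in radians.
β = 420° × π/180 = 7.33 rad.
e^{μβ} = e^{0.18×7.33} = 3.741.
T₂ = T₁ · e^{μβ} = 2707 × 3.741 = 10100 N.

T_max ≈ 10100 N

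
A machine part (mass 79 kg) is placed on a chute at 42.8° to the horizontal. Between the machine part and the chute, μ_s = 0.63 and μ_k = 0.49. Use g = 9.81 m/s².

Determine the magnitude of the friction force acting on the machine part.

Perpendicular to the surface, N = m g cos θ = 79·9.81·cos 42.8° = 568.6 N.
For equilibrium along the incline, friction must balance the weight component: f = m g sin θ = 526.6 N up the slope.
Maximum static friction available: μ_s N = 0.63 × 568.6 = 358.2 N.
Since |526.6| > 358.2 N, static friction cannot hold it; the machine part slides down the incline and kinetic friction applies: f = μ_k N = 0.49 × 568.6 = 279 N.

f ≈ 279 N (up the incline)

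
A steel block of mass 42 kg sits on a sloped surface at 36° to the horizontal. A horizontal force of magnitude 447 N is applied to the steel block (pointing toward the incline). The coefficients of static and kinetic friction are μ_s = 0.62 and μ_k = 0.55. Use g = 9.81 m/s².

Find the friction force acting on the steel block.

f ≈ 119 N (down the incline)

Normal direction: N = m g cos θ + P sin θ = 596.1 N.
Along the incline, the net driving force (taking up-slope positive) is P cos θ − m g sin θ = 361.6 − 242.2 = 119.5 N, so equilibrium requires friction f = -119.5 N (down-slope).
The limit of static friction is μ_s N = 369.6 N.
|f_req| = 119.5 ≤ 369.6 N → the steel block is in equilibrium; friction equals the required value.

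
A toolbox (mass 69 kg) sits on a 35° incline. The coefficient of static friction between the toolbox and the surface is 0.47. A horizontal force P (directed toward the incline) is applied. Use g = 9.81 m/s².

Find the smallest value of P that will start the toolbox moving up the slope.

P ≈ 1180 N

At impending motion up the slope, friction acts down-slope at its limit: f = μ_s N.
Perpendicular to the incline: N = m g cos θ + P sin θ.
Along the incline: P cos θ = m g sin θ + μ_s N = m g sin θ + μ_s (m g cos θ + P sin θ).
Solving, P (cos θ − μ_s sin θ) = m g (sin θ + μ_s cos θ), so P = 69×9.81×(sin 35° + 0.47 cos 35°)/(cos 35° − 0.47 sin 35°) = 677×0.9586/0.5496 = 1180 N.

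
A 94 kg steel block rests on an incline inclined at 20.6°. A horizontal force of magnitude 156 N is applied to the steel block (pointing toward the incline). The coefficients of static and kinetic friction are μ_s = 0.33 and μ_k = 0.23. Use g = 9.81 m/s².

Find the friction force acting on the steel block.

f ≈ 178 N (up the incline)

Normal direction: N = m g cos θ + P sin θ = 918.1 N.
Along the incline, the net driving force (taking up-slope positive) is P cos θ − m g sin θ = 146 − 324.4 = -178.4 N, so equilibrium requires friction f = 178.4 N (up-slope).
The limit of static friction is μ_s N = 303 N.
Since 178.4 N is within the 303 N limit, the steel block stays put and friction is exactly 178 N.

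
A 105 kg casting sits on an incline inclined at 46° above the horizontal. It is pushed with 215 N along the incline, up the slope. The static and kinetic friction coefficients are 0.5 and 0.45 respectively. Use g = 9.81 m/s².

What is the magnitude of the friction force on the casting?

Normal force: N = m g cos θ = 105 × 9.81 × cos 46° = 715.5 N.
The friction needed for equilibrium is m g sin θ − P = 741 − 215 = 526 N, measured positive up-slope.
Static friction can supply at most μ_s N = 357.8 N.
|526| exceeds 357.8 N, so the casting slips down-slope; friction is kinetic, f = μ_k N = 0.45×715.5 = 322 N.

f ≈ 322 N (up the incline)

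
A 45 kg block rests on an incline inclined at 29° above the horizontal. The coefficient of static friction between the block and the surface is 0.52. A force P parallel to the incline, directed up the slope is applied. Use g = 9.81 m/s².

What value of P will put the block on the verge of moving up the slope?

P ≈ 415 N

At impending motion up the slope, friction acts down-slope at its limit: f = μ_s N.
P is parallel to the surface, so N = m g cos θ = 386 N.
Along the incline: P = m g sin θ + μ_s N = 214 + 0.52×386 = 415 N.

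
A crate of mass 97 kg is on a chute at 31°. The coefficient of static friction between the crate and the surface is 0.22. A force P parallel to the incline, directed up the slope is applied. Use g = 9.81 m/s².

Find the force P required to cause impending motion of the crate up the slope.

At impending motion up the slope, friction acts down-slope at its limit: f = μ_s N.
P is parallel to the surface, so N = m g cos θ = 816 N.
Along the incline: P = m g sin θ + μ_s N = 490 + 0.22×816 = 670 N.

P ≈ 670 N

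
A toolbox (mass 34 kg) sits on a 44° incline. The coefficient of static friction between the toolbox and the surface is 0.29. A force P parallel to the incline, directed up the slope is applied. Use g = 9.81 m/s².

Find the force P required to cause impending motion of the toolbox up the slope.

P ≈ 301 N

At impending motion up the slope, friction acts down-slope at its limit: f = μ_s N.
P is parallel to the surface, so N = m g cos θ = 240 N.
Along the incline: P = m g sin θ + μ_s N = 232 + 0.29×240 = 301 N.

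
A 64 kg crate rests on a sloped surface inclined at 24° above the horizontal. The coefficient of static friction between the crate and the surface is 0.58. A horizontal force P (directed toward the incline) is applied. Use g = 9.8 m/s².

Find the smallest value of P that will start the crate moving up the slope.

At impending motion up the slope, friction acts down-slope at its limit: f = μ_s N.
Perpendicular to the incline: N = m g cos θ + P sin θ.
Along the incline: P cos θ = m g sin θ + μ_s N = m g sin θ + μ_s (m g cos θ + P sin θ).
Solving, P (cos θ − μ_s sin θ) = m g (sin θ + μ_s cos θ), so P = 64×9.8×(sin 24° + 0.58 cos 24°)/(cos 24° − 0.58 sin 24°) = 627×0.9366/0.6776 = 867 N.

P ≈ 867 N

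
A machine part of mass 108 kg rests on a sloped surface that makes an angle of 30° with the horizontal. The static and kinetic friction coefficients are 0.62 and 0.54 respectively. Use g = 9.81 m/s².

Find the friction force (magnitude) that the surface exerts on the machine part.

f ≈ 530 N (up the incline)

Perpendicular to the surface, N = m g cos θ = 108·9.81·cos 30° = 917.5 N.
For equilibrium along the incline, friction must balance the weight component: f = m g sin θ = 529.7 N up the slope.
The static-friction ceiling is μ_s N = 0.62 × 917.5 = 568.9 N.
Since |529.7| ≤ 568.9 N, no slip — friction simply equals what equilibrium demands.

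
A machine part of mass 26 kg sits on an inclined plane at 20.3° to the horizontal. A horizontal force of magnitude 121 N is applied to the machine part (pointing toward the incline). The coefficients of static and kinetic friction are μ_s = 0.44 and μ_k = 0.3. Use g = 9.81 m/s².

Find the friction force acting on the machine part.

f ≈ 25 N (down the incline)

Resolve perpendicular to the incline: N = m g cos θ + P sin θ = 26×9.81×cos 20.3° + 121×sin 20.3° = 281.2 N.
Along the incline, the net driving force (taking up-slope positive) is P cos θ − m g sin θ = 113.5 − 88.49 = 25 N, so equilibrium requires friction f = -25 N (down-slope).
The limit of static friction is μ_s N = 123.7 N.
Since 25 N is within the 123.7 N limit, the machine part stays put and friction is exactly 25 N.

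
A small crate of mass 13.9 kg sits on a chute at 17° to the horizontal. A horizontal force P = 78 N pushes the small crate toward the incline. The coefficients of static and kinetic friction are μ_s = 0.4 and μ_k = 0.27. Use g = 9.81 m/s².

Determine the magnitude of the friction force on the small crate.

The horizontal push has a component P sin θ into the surface, so N = m g cos θ + P sin θ = 130.4 + 22.8 = 153.2 N.
Along the incline, the net driving force (taking up-slope positive) is P cos θ − m g sin θ = 74.59 − 39.87 = 34.72 N, so equilibrium requires friction f = -34.72 N (down-slope).
The limit of static friction is μ_s N = 61.28 N.
|f_req| = 34.72 ≤ 61.28 N → the small crate is in equilibrium; friction equals the required value.

f ≈ 34.7 N (down the incline)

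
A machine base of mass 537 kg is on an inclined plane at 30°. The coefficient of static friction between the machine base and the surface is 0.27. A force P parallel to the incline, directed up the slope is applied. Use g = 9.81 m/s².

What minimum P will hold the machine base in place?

The machine base tends to slide down (tan θ > μ_s), so at the point of impending slip friction acts up-slope at its limit: f = μ_s N.
P is parallel to the surface, so N = m g cos θ = 4560 N.
Along the incline: P + μ_s N = m g sin θ, so P = 2630 − 0.27×4560 = 1400 N.

P_min ≈ 1400 N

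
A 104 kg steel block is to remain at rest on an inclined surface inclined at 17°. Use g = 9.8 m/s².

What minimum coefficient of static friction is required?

μ_s,min ≈ 0.306

At the slip threshold m g sin θ = μ_s m g cos θ, so μ_s,min = tan θ.
μ_s,min = tan 17° = 0.306.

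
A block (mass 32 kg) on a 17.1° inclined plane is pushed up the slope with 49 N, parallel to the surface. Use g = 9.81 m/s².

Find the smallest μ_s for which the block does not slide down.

N = m g cos θ = 300 N.
Friction must make up the shortfall along the incline: f = m g sin θ − P = 92.31 − 49 = 43.31 N.
At the threshold f = μ_s N, so μ_s,min = 43.31/300 = 0.144.

μ_s,min ≈ 0.144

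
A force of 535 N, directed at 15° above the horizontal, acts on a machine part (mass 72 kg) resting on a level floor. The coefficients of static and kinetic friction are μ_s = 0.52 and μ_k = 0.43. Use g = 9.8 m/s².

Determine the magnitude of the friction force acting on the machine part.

The vertical component of P reduces the normal force: N = m g − P sin α = 705.6 − 138.5 = 567.1 N.
Horizontally, friction must balance P cos α = 516.8 N.
The static-friction limit is μ_s N = 294.9 N.
The required friction exceeds μ_s N, so the machine part moves and f = μ_k N = 244 N.

f ≈ 244 N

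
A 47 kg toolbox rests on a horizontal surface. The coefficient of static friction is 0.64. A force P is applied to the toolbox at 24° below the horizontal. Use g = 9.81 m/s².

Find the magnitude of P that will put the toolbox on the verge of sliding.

N = m g + P sin α (the push presses the toolbox into the horizontal surface).
At impending slip, P cos α = μ_s N = μ_s (m g + P sin α).
Solving: P (cos α − μ_s sin α) = μ_s m g → P = 0.64×461/(cos 24° − 0.64 sin 24°) = 295/0.6532 = 452 N.

P ≈ 452 N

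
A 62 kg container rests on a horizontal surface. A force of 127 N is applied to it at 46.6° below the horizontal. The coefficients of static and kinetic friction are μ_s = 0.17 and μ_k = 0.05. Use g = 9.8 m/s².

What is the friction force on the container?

f ≈ 87.3 N

Vertical equilibrium gives N = m g + P sin α = 699.9 N.
Horizontally, friction must balance P cos α = 87.26 N.
The static-friction limit is μ_s N = 119 N.
Since 87.26 N does not exceed the limit, the container stays at rest and f = 87.3 N.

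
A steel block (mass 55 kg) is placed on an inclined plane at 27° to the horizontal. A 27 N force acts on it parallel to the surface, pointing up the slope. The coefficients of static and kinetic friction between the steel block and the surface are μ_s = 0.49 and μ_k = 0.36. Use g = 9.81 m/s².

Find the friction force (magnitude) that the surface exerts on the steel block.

f ≈ 218 N (up the incline)

The normal reaction is N = m g cos θ = 480.7 N.
Parallel to the incline, ΣF = 0 gives f = m g sin θ − P = 245 − 27 = 218 N (up-slope positive).
Static friction can supply at most μ_s N = 235.6 N.
Since |218| ≤ 235.6 N, the steel block remains in static equilibrium and friction takes exactly the required value.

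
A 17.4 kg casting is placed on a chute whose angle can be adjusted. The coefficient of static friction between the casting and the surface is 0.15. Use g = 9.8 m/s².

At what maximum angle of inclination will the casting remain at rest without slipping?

At the slip threshold, m g sin θ = μ_s · m g cos θ, so tan θ = μ_s.
θ_max = arctan(0.15) = 8.53°.

θ_max ≈ 8.53°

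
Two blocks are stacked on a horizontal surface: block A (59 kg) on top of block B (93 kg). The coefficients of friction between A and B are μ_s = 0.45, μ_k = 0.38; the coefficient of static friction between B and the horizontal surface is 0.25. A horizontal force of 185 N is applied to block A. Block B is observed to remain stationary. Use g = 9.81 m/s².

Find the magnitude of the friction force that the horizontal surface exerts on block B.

f ≈ 185 N

The normal force B exerts on A is simply A's weight, N₁ = 578.8 N.
Maximum static friction on A from B: μ_s N₁ = 0.45×578.8 = 260.5 N.
Since P = 185 N ≤ 260.5 N, A does not slip on B; friction on A equals P = 185 N.
By Newton's third law B feels 185 N forward from A. With B stationary, the floor's static friction on B balances it: f₂ = 185 N (well within μ_s(m_A+m_B)g = 372.8 N).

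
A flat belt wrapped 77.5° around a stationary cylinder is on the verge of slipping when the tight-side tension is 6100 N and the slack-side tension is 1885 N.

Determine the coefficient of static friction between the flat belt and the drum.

μ ≈ 0.868

T₂/T₁ = e^{μβ} → μ = ln(T₂/T₁)/β.
β = 77.5° = 1.353 rad.
μ = ln(6100/1885)/1.353 = ln(3.236)/1.353 = 0.868.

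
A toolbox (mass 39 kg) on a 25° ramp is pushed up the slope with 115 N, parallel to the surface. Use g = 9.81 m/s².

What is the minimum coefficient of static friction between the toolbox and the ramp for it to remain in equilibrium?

μ_s,min ≈ 0.135

N = m g cos θ = 346.7 N.
Friction must make up the shortfall along the incline: f = m g sin θ − P = 161.7 − 115 = 46.69 N.
At the threshold f = μ_s N, so μ_s,min = 46.69/346.7 = 0.135.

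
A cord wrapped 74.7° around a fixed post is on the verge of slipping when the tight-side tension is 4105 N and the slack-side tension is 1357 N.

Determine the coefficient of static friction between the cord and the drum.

μ ≈ 0.849

T₂/T₁ = e^{μβ} → μ = ln(T₂/T₁)/β.
β = 74.7° = 1.304 rad.
μ = ln(4105/1357)/1.304 = ln(3.025)/1.304 = 0.849.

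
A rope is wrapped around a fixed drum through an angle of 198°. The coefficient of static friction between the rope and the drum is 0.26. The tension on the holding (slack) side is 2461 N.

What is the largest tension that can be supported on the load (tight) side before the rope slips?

At impending slip the capstan equation gives T₂/T₁ = e^{μβ} with β in radians.
β = 198° × π/180 = 3.456 rad.
e^{μβ} = e^{0.26×3.456} = 2.456.
T₂ = T₁ · e^{μβ} = 2461 × 2.456 = 6040 N.

T_max ≈ 6040 N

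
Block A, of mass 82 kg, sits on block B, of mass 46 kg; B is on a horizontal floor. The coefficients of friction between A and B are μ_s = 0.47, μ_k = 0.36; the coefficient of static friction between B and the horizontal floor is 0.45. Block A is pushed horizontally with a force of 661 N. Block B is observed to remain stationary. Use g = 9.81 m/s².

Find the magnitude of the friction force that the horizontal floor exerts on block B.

f ≈ 290 N

The normal force B exerts on A is simply A's weight, N₁ = 804.4 N.
Maximum static friction on A from B: μ_s N₁ = 0.47×804.4 = 378.1 N.
P = 661 N exceeds that limit, so A slips over B and the interface friction becomes kinetic: f₁ = μ_k N₁ = 0.36×804.4 = 290 N.
By Newton's third law B feels 290 N forward from A. With B stationary, the floor's static friction on B balances it: f₂ = 290 N (well within μ_s(m_A+m_B)g = 565.1 N).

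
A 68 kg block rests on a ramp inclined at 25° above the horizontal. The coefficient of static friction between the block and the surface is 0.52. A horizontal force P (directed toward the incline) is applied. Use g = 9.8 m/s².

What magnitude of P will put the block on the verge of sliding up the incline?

P ≈ 868 N

At impending motion up the slope, friction acts down-slope at its limit: f = μ_s N.
Perpendicular to the incline: N = m g cos θ + P sin θ.
Along the incline: P cos θ = m g sin θ + μ_s N = m g sin θ + μ_s (m g cos θ + P sin θ).
Solving, P (cos θ − μ_s sin θ) = m g (sin θ + μ_s cos θ), so P = 68×9.8×(sin 25° + 0.52 cos 25°)/(cos 25° − 0.52 sin 25°) = 666×0.8939/0.6865 = 868 N.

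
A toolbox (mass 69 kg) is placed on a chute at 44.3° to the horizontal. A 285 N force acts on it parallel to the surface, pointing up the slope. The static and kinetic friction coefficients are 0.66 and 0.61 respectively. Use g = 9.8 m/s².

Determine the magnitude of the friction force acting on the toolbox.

f ≈ 187 N (up the incline)

Perpendicular to the surface, N = m g cos θ = 69·9.8·cos 44.3° = 484 N.
For equilibrium along the incline the friction force must supply f = m g sin θ − P = 472.3 − 285 = 187.3 N (positive meaning up-slope).
Static friction can supply at most μ_s N = 319.4 N.
Since |187.3| ≤ 319.4 N, the toolbox remains in static equilibrium and friction takes exactly the required value.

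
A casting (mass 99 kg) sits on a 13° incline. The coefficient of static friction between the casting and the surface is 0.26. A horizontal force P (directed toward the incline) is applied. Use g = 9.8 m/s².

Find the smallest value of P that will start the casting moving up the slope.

At impending motion up the slope, friction acts down-slope at its limit: f = μ_s N.
Perpendicular to the incline: N = m g cos θ + P sin θ.
Along the incline: P cos θ = m g sin θ + μ_s N = m g sin θ + μ_s (m g cos θ + P sin θ).
Solving, P (cos θ − μ_s sin θ) = m g (sin θ + μ_s cos θ), so P = 99×9.8×(sin 13° + 0.26 cos 13°)/(cos 13° − 0.26 sin 13°) = 970×0.4783/0.9159 = 507 N.

P ≈ 507 N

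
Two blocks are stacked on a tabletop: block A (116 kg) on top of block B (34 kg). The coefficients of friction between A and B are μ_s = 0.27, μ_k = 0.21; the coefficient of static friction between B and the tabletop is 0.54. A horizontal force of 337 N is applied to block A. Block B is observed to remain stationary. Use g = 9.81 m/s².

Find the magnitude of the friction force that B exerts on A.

f ≈ 239 N

Between the blocks, N₁ = m_A g = 1138 N.
Maximum static friction on A from B: μ_s N₁ = 0.27×1138 = 307.2 N.
Since P = 337 N > 307.2 N, A slides on B; the A–B friction is kinetic: f₁ = μ_k N₁ = 0.21×1138 = 239 N.
B experiences an equal 239 N forward from A (third law). B is in equilibrium, so the floor supplies f₂ = 239 N of static friction (limit μ_s(m_A+m_B)g = 794.6 N, not exceeded).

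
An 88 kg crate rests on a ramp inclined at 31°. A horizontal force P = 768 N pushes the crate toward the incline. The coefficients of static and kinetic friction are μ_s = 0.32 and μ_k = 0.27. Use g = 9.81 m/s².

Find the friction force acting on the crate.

f ≈ 214 N (down the incline)

The horizontal push has a component P sin θ into the surface, so N = m g cos θ + P sin θ = 740 + 395.5 = 1136 N.
Parallel to the incline: P cos θ − m g sin θ = 658.3 − 444.6 = 213.7 N; the friction needed to balance this is 213.7 N acting down the slope.
The limit of static friction is μ_s N = 363.4 N.
Since 213.7 N is within the 363.4 N limit, the crate stays put and friction is exactly 214 N.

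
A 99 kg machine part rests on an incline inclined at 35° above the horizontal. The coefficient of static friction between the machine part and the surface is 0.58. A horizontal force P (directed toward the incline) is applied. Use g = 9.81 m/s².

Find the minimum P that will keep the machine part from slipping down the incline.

P_min ≈ 83 N

The machine part tends to slide down (tan θ > μ_s), so at the point of impending slip friction acts up-slope at its limit: f = μ_s N.
Perpendicular to the incline: N = m g cos θ + P sin θ.
Along the incline: P cos θ + μ_s N = m g sin θ, i.e. P cos θ + μ_s (m g cos θ + P sin θ) = m g sin θ.
Solving, P (cos θ + μ_s sin θ) = m g (sin θ − μ_s cos θ), so P = 971×0.09847/1.152 = 83 N.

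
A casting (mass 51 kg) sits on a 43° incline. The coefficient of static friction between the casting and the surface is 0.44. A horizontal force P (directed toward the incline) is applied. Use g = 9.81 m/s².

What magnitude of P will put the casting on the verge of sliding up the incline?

At impending motion up the slope, friction acts down-slope at its limit: f = μ_s N.
Perpendicular to the incline: N = m g cos θ + P sin θ.
Along the incline: P cos θ = m g sin θ + μ_s N = m g sin θ + μ_s (m g cos θ + P sin θ).
Solving, P (cos θ − μ_s sin θ) = m g (sin θ + μ_s cos θ), so P = 51×9.81×(sin 43° + 0.44 cos 43°)/(cos 43° − 0.44 sin 43°) = 500×1.004/0.4313 = 1160 N.

P ≈ 1160 N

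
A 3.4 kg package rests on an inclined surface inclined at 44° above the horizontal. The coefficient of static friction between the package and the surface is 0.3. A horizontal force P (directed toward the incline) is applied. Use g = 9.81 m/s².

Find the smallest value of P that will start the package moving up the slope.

At impending motion up the slope, friction acts down-slope at its limit: f = μ_s N.
Perpendicular to the incline: N = m g cos θ + P sin θ.
Along the incline: P cos θ = m g sin θ + μ_s N = m g sin θ + μ_s (m g cos θ + P sin θ).
Solving, P (cos θ − μ_s sin θ) = m g (sin θ + μ_s cos θ), so P = 3.4×9.81×(sin 44° + 0.3 cos 44°)/(cos 44° − 0.3 sin 44°) = 33.4×0.9105/0.5109 = 59.4 N.

P ≈ 59.4 N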